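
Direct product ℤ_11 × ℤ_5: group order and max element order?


|ℤ_11 × ℤ_5| = 11 × 5 = 55
Max element order = lcm(11,5) = 55
Cyclic? Yes (gcd=1)

|ℤ_11×ℤ_5| = 55, max element order = 55


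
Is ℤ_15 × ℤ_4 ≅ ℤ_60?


Comparing ℤ_15 × ℤ_4 and ℤ_60:
gcd(15,4) = 1, so ℤ_15 × ℤ_4 ≅ ℤ_60 (CRT)

Yes, ℤ_15 × ℤ_4 ≅ ℤ_60


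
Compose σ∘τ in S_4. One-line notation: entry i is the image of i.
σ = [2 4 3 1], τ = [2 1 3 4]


σ∘τ: apply τ first, then σ
1 →τ 2 →σ 4
2 →τ 1 →σ 2
3 →τ 3 →σ 3
4 →τ 4 →σ 1

σ∘τ = [4 2 3 1]


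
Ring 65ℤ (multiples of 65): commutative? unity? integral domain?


65ℤ is a commutative ring under +,× but has no multiplicative identity (1 ∉ 65ℤ); it has no zero divisors, but without unity it is not an integral domain
Commutative: Yes
Integral domain: No
Has unity: No

65ℤ (multiples of 65): Commutative=Yes, Unity=No


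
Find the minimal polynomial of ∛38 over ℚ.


∛38 satisfies x³ - 38 = 0, irreducible over ℚ (no rational root; 38 is not a perfect cube)

Minimal polynomial: x³ - 38


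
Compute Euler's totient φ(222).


Factor n: 222 = 2 × 3 × 37
φ(n) = n · ∏(1 - 1/p) over distinct primes p | n
φ(222) = 222 · (1 - 1/2) · (1 - 1/3) · (1 - 1/37) = 72

φ(222) = 72


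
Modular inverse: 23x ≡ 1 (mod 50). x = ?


Use the extended Euclidean algorithm to write 1 = 23·s + 50·t; then s mod 50 is the inverse.
Euclidean algorithm:
  23 = 0·50 + 23
  50 = 2·23 + 4
  23 = 5·4 + 3
  4 = 1·3 + 1
  3 = 3·1 + 0
gcd(23,50) = 1
Back-substitution gives: 23·(-13) + 50·(6) = 1
So 23⁻¹ ≡ -13 ≡ 37 (mod 50)
Check: 23 × 37 = 851 ≡ 1 (mod 50) ✓

23⁻¹ ≡ 37 (mod 50)


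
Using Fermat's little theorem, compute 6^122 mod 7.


Fermat's little theorem: if p is prime and gcd(a,p)=1, then a^(p-1) ≡ 1 (mod p)
p = 7 is prime, gcd(6,7) = 1
Reduce exponent: 122 mod 6 = 2
So 6^122 ≡ 6^2 (mod 7)
6^2 mod 7 = 1

6^122 ≡ 1 (mod 7)


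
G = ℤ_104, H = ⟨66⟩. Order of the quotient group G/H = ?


|⟨66⟩| = n / gcd(66, 104) = 104 / 2 = 52
H is normal (ℤ_104 is abelian).
|G/H| = |G| / |H| = 104 / 52 = 2

|G/H| = 2


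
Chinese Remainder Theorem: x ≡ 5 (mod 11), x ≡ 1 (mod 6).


m₁ = 11, m₂ = 6, gcd = 1, so CRT applies. M = m₁·m₂ = 66
Let M₁ = M/m₁ = 6, M₂ = M/m₂ = 11
Find y₁ ≡ M₁⁻¹ (mod m₁): 6⁻¹ ≡ 2 (mod 11)
Find y₂ ≡ M₂⁻¹ (mod m₂): 11⁻¹ ≡ 5 (mod 6)
x = a₁·M₁·y₁ + a₂·M₂·y₂ = 5·6·2 + 1·11·5 = 115
Reduce mod 66: x ≡ 49
Check: 49 mod 11 = 5 ✓, 49 mod 6 = 1 ✓

x ≡ 49 (mod 66)


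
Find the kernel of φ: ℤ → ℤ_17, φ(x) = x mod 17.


Kernel = preimage of identity
ker(φ) = {x ∈ ℤ : x ≡ 0 (mod 17)} = 17ℤ = {0, ±17, ±34, ...}

ker(φ) = 17ℤ


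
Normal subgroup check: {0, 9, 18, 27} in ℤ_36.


H = {0, 9, 18, 27} in ℤ_36
ℤ_36 is abelian; every subgroup of an abelian group is normal

Yes, normal subgroup


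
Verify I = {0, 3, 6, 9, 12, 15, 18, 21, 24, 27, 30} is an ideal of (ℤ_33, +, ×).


Check ideal conditions for I = {0, 3, 6, 9, 12, 15, 18, 21, 24, 27, 30} in ℤ_33:
(1) I is an additive subgroup? Yes
(2) For r ∈ ℤ_33 and a ∈ I: r·a ∈ I? Yes

Yes, I is an ideal of ℤ_33


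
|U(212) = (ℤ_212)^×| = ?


U(n) is the group of units mod n; |U(n)| = φ(n)
|U(212)| = φ(212) = 104

|U(212) = (ℤ_212)^×| = 104


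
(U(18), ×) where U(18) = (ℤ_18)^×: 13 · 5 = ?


Operation: multiplication mod 18
13 · 5 = (a × b) mod 18 with a = 13, b = 5

13 · 5 = 11


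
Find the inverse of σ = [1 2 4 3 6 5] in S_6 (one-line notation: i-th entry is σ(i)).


To find σ⁻¹, swap domain and range:
σ(1) = 1 → σ⁻¹(1) = 1
σ(2) = 2 → σ⁻¹(2) = 2
σ(3) = 4 → σ⁻¹(4) = 3
σ(4) = 3 → σ⁻¹(3) = 4
σ(5) = 6 → σ⁻¹(6) = 5
σ(6) = 5 → σ⁻¹(5) = 6

σ⁻¹ = [1 2 4 3 6 5]


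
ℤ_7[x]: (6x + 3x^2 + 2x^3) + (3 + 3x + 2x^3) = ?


Add coefficients mod 7:
x^0: 0 + 3 = 3 (mod 7)
x^1: 6 + 3 = 2 (mod 7)
x^2: 3 + 0 = 3 (mod 7)
x^3: 2 + 2 = 4 (mod 7)
Result: 3 + 2x + 3x^2 + 4x^3

f + g = 3 + 2x + 3x^2 + 4x^3


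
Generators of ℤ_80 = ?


g generates ℤ_n iff gcd(g,n) = 1
Prime factors of 80: 2, 5
Generators are g ∈ {1,...,79} not divisible by any of these primes.
Generators: {1, 3, 7, 9, 11, 13, 17, 19, 21, 23, 27, 29, 31, 33, 37, 39, 41, 43, 47, 49, 51, 53, 57, 59, 61, 63, 67, 69, 71, 73, 77, 79}
Number of generators = φ(80) = 32

Generators of ℤ_80 = {1, 3, 7, 9, 11, 13, 17, 19, 21, 23, 27, 29, 31, 33, 37, 39, 41, 43, 47, 49, 51, 53, 57, 59, 61, 63, 67, 69, 71, 73, 77, 79}


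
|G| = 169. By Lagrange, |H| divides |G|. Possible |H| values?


Lagrange's theorem: |H| divides |G|
|G| = 169
Divisors of 169: 1, 13, 169

Possible subgroup orders: {1, 13, 169}


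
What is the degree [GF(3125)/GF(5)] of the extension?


GF(3125) = GF(5^5), so the extension degree is 5

[GF(3125)/GF(5)] = 5


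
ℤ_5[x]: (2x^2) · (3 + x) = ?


Expand and collect like terms; reduce coefficients mod 5:
x^0: 0·3 = 0 ≡ 0 (mod 5)
x^1: 0·1 + 0·3 = 0 ≡ 0 (mod 5)
x^2: 0·1 + 2·3 = 6 ≡ 1 (mod 5)
x^3: 2·1 = 2 ≡ 2 (mod 5)
Result: x^2 + 2x^3

f · g = x^2 + 2x^3


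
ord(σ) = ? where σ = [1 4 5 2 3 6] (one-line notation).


Cycle decomposition: (2 4) (3 5)
Cycle lengths: 2, 2
Order = lcm(2, 2) = 2

ord(σ) = 2


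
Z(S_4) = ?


Z(G) = {g ∈ G | gx = xg for all x ∈ G}
S_n is non-abelian for n ≥ 3; Z(S_4) is trivial

Z(S_4) = {e}


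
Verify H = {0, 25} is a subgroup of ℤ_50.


Subgroup test for H = {0, 25} in (ℤ_50, +):
(1) 0 ∈ H? Yes
(2) Closure: for all a,b ∈ H, (a+b) mod 50 ∈ H? Yes
(3) Inverses: for all a ∈ H, -a mod 50 ∈ H? Yes

Yes, H is a subgroup of ℤ_50


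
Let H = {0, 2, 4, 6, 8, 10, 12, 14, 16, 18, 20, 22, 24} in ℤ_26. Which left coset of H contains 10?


10 + H = {10 + h (mod 26) : h ∈ H}
10+0=10, 10+2=12, 10+4=14, 10+6=16, 10+8=18, 10+10=20, 10+12=22, 10+14=24, 10+16=0, 10+18=2, 10+20=4, 10+22=6, 10+24=8
10 + H = {0, 2, 4, 6, 8, 10, 12, 14, 16, 18, 20, 22, 24} = 0 + H

10 + H = {0, 2, 4, 6, 8, 10, 12, 14, 16, 18, 20, 22, 24}


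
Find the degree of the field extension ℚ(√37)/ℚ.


√37 has minimal polynomial x² - 37 (irreducible over ℚ since 37 is squarefree)

[ℚ(√37)/ℚ] = 2


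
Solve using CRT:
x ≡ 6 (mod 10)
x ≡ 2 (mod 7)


m₁ = 10, m₂ = 7, gcd = 1, so CRT applies. M = m₁·m₂ = 70
Let M₁ = M/m₁ = 7, M₂ = M/m₂ = 10
Find y₁ ≡ M₁⁻¹ (mod m₁): 7⁻¹ ≡ 3 (mod 10)
Find y₂ ≡ M₂⁻¹ (mod m₂): 10⁻¹ ≡ 5 (mod 7)
x = a₁·M₁·y₁ + a₂·M₂·y₂ = 6·7·3 + 2·10·5 = 226
Reduce mod 70: x ≡ 16
Check: 16 mod 10 = 6 ✓, 16 mod 7 = 2 ✓

x ≡ 16 (mod 70)


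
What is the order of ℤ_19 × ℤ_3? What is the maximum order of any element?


|ℤ_19 × ℤ_3| = 19 × 3 = 57
Max element order = lcm(19,3) = 57
Cyclic? Yes (gcd=1)

|ℤ_19×ℤ_3| = 57, max element order = 57


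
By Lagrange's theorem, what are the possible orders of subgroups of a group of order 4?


Lagrange's theorem: |H| divides |G|
|G| = 4
Divisors of 4: 1, 2, 4

Possible subgroup orders: {1, 2, 4}


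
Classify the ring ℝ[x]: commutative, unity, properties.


Polynomial ring over ℝ (an integral domain) is a commutative integral domain with unity 1
Commutative: Yes
Integral domain: Yes
Has unity: Yes

ℝ[x]: Commutative=Yes, Unity=Yes


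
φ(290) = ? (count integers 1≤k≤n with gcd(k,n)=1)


Factor n: 290 = 2 × 5 × 29
φ(n) = n · ∏(1 - 1/p) over distinct primes p | n
φ(290) = 290 · (1 - 1/2) · (1 - 1/5) · (1 - 1/29) = 112

φ(290) = 112


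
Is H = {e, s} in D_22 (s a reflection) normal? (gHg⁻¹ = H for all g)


H = {e, s} in D_22 (s a reflection)
r·s·r⁻¹ = sr⁻² ≠ s for n ≥ 3, so {e, s} is not closed under conjugation

No, not a normal subgroup


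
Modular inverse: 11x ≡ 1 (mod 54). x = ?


Use the extended Euclidean algorithm to write 1 = 11·s + 54·t; then s mod 54 is the inverse.
Euclidean algorithm:
  11 = 0·54 + 11
  54 = 4·11 + 10
  11 = 1·10 + 1
  10 = 10·1 + 0
gcd(11,54) = 1
Back-substitution gives: 11·(5) + 54·(-1) = 1
So 11⁻¹ ≡ 5 ≡ 5 (mod 54)
Check: 11 × 5 = 55 ≡ 1 (mod 54) ✓

11⁻¹ ≡ 5 (mod 54)


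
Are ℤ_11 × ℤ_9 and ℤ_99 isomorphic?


Comparing ℤ_11 × ℤ_9 and ℤ_99:
gcd(11,9) = 1, so ℤ_11 × ℤ_9 ≅ ℤ_99 (CRT)

Yes, ℤ_11 × ℤ_9 ≅ ℤ_99


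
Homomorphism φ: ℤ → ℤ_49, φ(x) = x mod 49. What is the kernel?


Kernel = preimage of identity
ker(φ) = {x ∈ ℤ : x ≡ 0 (mod 49)} = 49ℤ = {0, ±49, ±98, ...}

ker(φ) = 49ℤ


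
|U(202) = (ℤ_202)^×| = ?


U(n) is the group of units mod n; |U(n)| = φ(n)
|U(202)| = φ(202) = 100

|U(202) = (ℤ_202)^×| = 100


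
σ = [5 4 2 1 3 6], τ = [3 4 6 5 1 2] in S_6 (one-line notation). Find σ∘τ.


σ∘τ: apply τ first, then σ
1 →τ 3 →σ 2
2 →τ 4 →σ 1
3 →τ 6 →σ 6
4 →τ 5 →σ 3
5 →τ 1 →σ 5
6 →τ 2 →σ 4

σ∘τ = [2 1 6 3 5 4]


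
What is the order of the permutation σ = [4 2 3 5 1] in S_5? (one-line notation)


Cycle decomposition: (1 4 5)
Cycle lengths: 3
Order = lcm(3) = 3

ord(σ) = 3


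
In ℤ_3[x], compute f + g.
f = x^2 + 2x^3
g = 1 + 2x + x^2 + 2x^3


Add coefficients mod 3:
x^0: 0 + 1 = 1 (mod 3)
x^1: 0 + 2 = 2 (mod 3)
x^2: 1 + 1 = 2 (mod 3)
x^3: 2 + 2 = 1 (mod 3)
Result: 1 + 2x + 2x^2 + x^3

f + g = 1 + 2x + 2x^2 + x^3


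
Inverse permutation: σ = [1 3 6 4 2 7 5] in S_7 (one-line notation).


To find σ⁻¹, swap domain and range:
σ(1) = 1 → σ⁻¹(1) = 1
σ(2) = 3 → σ⁻¹(3) = 2
σ(3) = 6 → σ⁻¹(6) = 3
σ(4) = 4 → σ⁻¹(4) = 4
σ(5) = 2 → σ⁻¹(2) = 5
σ(6) = 7 → σ⁻¹(7) = 6
σ(7) = 5 → σ⁻¹(5) = 7

σ⁻¹ = [1 5 2 4 7 3 6]


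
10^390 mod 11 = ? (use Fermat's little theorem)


Fermat's little theorem: if p is prime and gcd(a,p)=1, then a^(p-1) ≡ 1 (mod p)
p = 11 is prime, gcd(10,11) = 1
Reduce exponent: 390 mod 10 = 0
So 10^390 ≡ 10^0 (mod 11)
10^0 = 1

10^390 ≡ 1 (mod 11)


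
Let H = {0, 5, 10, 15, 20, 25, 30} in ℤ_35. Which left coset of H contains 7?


7 + H = {7 + h (mod 35) : h ∈ H}
7+0=7, 7+5=12, 7+10=17, 7+15=22, 7+20=27, 7+25=32, 7+30=2
7 + H = {2, 7, 12, 17, 22, 27, 32} = 2 + H

7 + H = {2, 7, 12, 17, 22, 27, 32}


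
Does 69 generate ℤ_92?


g generates ℤ_n iff gcd(g, n) = 1
gcd(69, 92) = 23
Since gcd = 23 ≠ 1, ⟨69⟩ has order 4 < 92, so 69 is not a generator.

No, 69 does not generate ℤ_92


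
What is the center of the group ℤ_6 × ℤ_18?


Z(G) = {g ∈ G | gx = xg for all x ∈ G}
Direct product of abelian groups is abelian, so Z(G) = G

Z(ℤ_6 × ℤ_18) = ℤ_6 × ℤ_18


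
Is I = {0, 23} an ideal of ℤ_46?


Check ideal conditions for I = {0, 23} in ℤ_46:
(1) I is an additive subgroup? Yes
(2) For r ∈ ℤ_46 and a ∈ I: r·a ∈ I? Yes

Yes, I is an ideal of ℤ_46


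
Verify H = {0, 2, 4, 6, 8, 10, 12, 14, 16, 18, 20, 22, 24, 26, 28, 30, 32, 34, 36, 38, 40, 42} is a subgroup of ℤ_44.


Subgroup test for H = {0, 2, 4, 6, 8, 10, 12, 14, 16, 18, 20, 22, 24, 26, 28, 30, 32, 34, 36, 38, 40, 42} in (ℤ_44, +):
(1) 0 ∈ H? Yes
(2) Closure: for all a,b ∈ H, (a+b) mod 44 ∈ H? Yes
(3) Inverses: for all a ∈ H, -a mod 44 ∈ H? Yes

Yes, H is a subgroup of ℤ_44


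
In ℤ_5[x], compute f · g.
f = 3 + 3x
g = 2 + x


Expand and collect like terms; reduce coefficients mod 5:
x^0: 3·2 = 6 ≡ 1 (mod 5)
x^1: 3·1 + 3·2 = 9 ≡ 4 (mod 5)
x^2: 3·1 = 3 ≡ 3 (mod 5)
Result: 1 + 4x + 3x^2

f · g = 1 + 4x + 3x^2


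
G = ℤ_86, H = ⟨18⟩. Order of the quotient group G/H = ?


|⟨18⟩| = n / gcd(18, 86) = 86 / 2 = 43
H is normal (ℤ_86 is abelian).
|G/H| = |G| / |H| = 86 / 43 = 2

|G/H| = 2


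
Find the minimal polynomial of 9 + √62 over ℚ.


Let α = 9 + √62. Then α - 9 = √62, so (α - 9)² = 62, giving α² - 18α + 19 = 0. Degree 2 and α ∉ ℚ, so this is the minimal polynomial.

Minimal polynomial: x² - 18x + 19


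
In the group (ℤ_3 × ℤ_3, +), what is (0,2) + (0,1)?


Operation: componentwise addition mod (3, 3)
(0,2) + (0,1) = ((a₁+b₁) mod 3, (a₂+b₂) mod 3) with a = (0,2), b = (0,1)

(0,2) + (0,1) = (0,0)


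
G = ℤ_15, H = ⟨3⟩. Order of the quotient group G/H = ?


|⟨3⟩| = n / gcd(3, 15) = 15 / 3 = 5
H is normal (ℤ_15 is abelian).
|G/H| = |G| / |H| = 15 / 5 = 3

|G/H| = 3


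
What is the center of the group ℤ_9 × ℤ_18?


Z(G) = {g ∈ G | gx = xg for all x ∈ G}
Direct product of abelian groups is abelian, so Z(G) = G

Z(ℤ_9 × ℤ_18) = ℤ_9 × ℤ_18


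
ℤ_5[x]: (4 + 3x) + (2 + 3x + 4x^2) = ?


Add coefficients mod 5:
x^0: 4 + 2 = 1 (mod 5)
x^1: 3 + 3 = 1 (mod 5)
x^2: 0 + 4 = 4 (mod 5)
Result: 1 + x + 4x^2

f + g = 1 + x + 4x^2


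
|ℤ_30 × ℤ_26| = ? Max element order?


|ℤ_30 × ℤ_26| = 30 × 26 = 780
Max element order = lcm(30,26) = 390
Cyclic? No (gcd=2)

|ℤ_30×ℤ_26| = 780, max element order = 390


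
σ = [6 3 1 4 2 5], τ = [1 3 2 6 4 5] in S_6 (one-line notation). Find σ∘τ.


σ∘τ: apply τ first, then σ
1 →τ 1 →σ 6
2 →τ 3 →σ 1
3 →τ 2 →σ 3
4 →τ 6 →σ 5
5 →τ 4 →σ 4
6 →τ 5 →σ 2

σ∘τ = [6 1 3 5 4 2]


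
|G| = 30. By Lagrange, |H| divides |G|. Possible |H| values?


Lagrange's theorem: |H| divides |G|
|G| = 30
Divisors of 30: 1, 2, 3, 5, 6, 10, 15, 30

Possible subgroup orders: {1, 2, 3, 5, 6, 10, 15, 30}


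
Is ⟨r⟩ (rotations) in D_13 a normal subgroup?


H = ⟨r⟩ (rotations) in D_13
The rotation subgroup ⟨r⟩ has index 2 in D_13, so it is normal

Yes, normal subgroup


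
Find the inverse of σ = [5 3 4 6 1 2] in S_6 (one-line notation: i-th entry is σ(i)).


To find σ⁻¹, swap domain and range:
σ(1) = 5 → σ⁻¹(5) = 1
σ(2) = 3 → σ⁻¹(3) = 2
σ(3) = 4 → σ⁻¹(4) = 3
σ(4) = 6 → σ⁻¹(6) = 4
σ(5) = 1 → σ⁻¹(1) = 5
σ(6) = 2 → σ⁻¹(2) = 6

σ⁻¹ = [5 6 2 3 1 4]


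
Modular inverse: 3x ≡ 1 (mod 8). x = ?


Use the extended Euclidean algorithm to write 1 = 3·s + 8·t; then s mod 8 is the inverse.
Euclidean algorithm:
  3 = 0·8 + 3
  8 = 2·3 + 2
  3 = 1·2 + 1
  2 = 2·1 + 0
gcd(3,8) = 1
Back-substitution gives: 3·(3) + 8·(-1) = 1
So 3⁻¹ ≡ 3 ≡ 3 (mod 8)
Check: 3 × 3 = 9 ≡ 1 (mod 8) ✓

3⁻¹ ≡ 3 (mod 8)


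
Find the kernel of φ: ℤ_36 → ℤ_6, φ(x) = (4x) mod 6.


Kernel = preimage of identity
ker(φ) = {x ∈ ℤ_36 : 4x ≡ 0 (mod 6)}. Since 6 | 36, φ is well-defined. The kernel is the cyclic subgroup ⟨3⟩ of ℤ_36 (order 12), i.e. {0, 3, 6, 9, 12, 15, 18, 21, 24, 27, 30, 33}

ker(φ) = {0, 3, 6, 9, 12, 15, 18, 21, 24, 27, 30, 33}


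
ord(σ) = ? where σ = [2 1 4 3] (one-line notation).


Cycle decomposition: (1 2) (3 4)
Cycle lengths: 2, 2
Order = lcm(2, 2) = 2

ord(σ) = 2


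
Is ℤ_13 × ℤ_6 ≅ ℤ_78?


Comparing ℤ_13 × ℤ_6 and ℤ_78:
gcd(13,6) = 1, so ℤ_13 × ℤ_6 ≅ ℤ_78 (CRT)

Yes, ℤ_13 × ℤ_6 ≅ ℤ_78


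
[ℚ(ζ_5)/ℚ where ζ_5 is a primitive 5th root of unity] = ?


[ℚ(ζ_n):ℚ] = deg Φ_n(x) = φ(n). Here φ(5) = 4

[ℚ(ζ_5)/ℚ where ζ_5 is a primitive 5th root of unity] = 4


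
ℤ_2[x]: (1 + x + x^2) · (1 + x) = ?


Expand and collect like terms; reduce coefficients mod 2:
x^0: 1·1 = 1 ≡ 1 (mod 2)
x^1: 1·1 + 1·1 = 2 ≡ 0 (mod 2)
x^2: 1·1 + 1·1 = 2 ≡ 0 (mod 2)
x^3: 1·1 = 1 ≡ 1 (mod 2)
Result: 1 + x^3

f · g = 1 + x^3


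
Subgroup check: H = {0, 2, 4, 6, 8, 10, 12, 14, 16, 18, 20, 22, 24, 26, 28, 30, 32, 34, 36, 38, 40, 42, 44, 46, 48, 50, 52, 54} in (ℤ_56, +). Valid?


Subgroup test for H = {0, 2, 4, 6, 8, 10, 12, 14, 16, 18, 20, 22, 24, 26, 28, 30, 32, 34, 36, 38, 40, 42, 44, 46, 48, 50, 52, 54} in (ℤ_56, +):
(1) 0 ∈ H? Yes
(2) Closure: for all a,b ∈ H, (a+b) mod 56 ∈ H? Yes
(3) Inverses: for all a ∈ H, -a mod 56 ∈ H? Yes

Yes, H is a subgroup of ℤ_56


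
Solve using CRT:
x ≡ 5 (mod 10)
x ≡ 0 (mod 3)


m₁ = 10, m₂ = 3, gcd = 1, so CRT applies. M = m₁·m₂ = 30
Let M₁ = M/m₁ = 3, M₂ = M/m₂ = 10
Find y₁ ≡ M₁⁻¹ (mod m₁): 3⁻¹ ≡ 7 (mod 10)
Find y₂ ≡ M₂⁻¹ (mod m₂): 10⁻¹ ≡ 1 (mod 3)
x = a₁·M₁·y₁ + a₂·M₂·y₂ = 5·3·7 + 0·10·1 = 105
Reduce mod 30: x ≡ 15
Check: 15 mod 10 = 5 ✓, 15 mod 3 = 0 ✓

x ≡ 15 (mod 30)


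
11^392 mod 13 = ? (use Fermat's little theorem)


Fermat's little theorem: if p is prime and gcd(a,p)=1, then a^(p-1) ≡ 1 (mod p)
p = 13 is prime, gcd(11,13) = 1
Reduce exponent: 392 mod 12 = 8
So 11^392 ≡ 11^8 (mod 13)
11^8 mod 13 = 9

11^392 ≡ 9 (mod 13)


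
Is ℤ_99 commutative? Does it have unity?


ℤ_99 is a commutative ring with unity 1; 99 = 3×33 is composite, so 3·33 ≡ 0 gives zero divisors (not an integral domain)
Commutative: Yes
Integral domain: No
Has unity: Yes

ℤ_99: Commutative=Yes, Unity=Yes


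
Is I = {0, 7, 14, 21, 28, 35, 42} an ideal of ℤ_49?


Check ideal conditions for I = {0, 7, 14, 21, 28, 35, 42} in ℤ_49:
(1) I is an additive subgroup? Yes
(2) For r ∈ ℤ_49 and a ∈ I: r·a ∈ I? Yes

Yes, I is an ideal of ℤ_49


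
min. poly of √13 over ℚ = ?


√13 satisfies x² - 13 = 0, irreducible over ℚ since 13 is squarefree

Minimal polynomial: x² - 13


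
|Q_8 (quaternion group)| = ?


Q_8 = {±1, ±i, ±j, ±k}
|Q_8| = 8

|Q_8 (quaternion group)| = 8


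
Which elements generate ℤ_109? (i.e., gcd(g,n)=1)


g generates ℤ_n iff gcd(g,n) = 1
Prime factors of 109: 109
Generators are g ∈ {1,...,108} not divisible by any of these primes.
Generators: {1, 2, 3, 4, 5, 6, 7, 8, 9, 10, 11, 12, 13, 14, 15, 16, 17, 18, 19, 20, 21, 22, 23, 24, 25, 26, 27, 28, 29, 30, 31, 32, 33, 34, 35, 36, 37, 38, 39, 40, 41, 42, 43, 44, 45, 46, 47, 48, 49, 50, 51, 52, 53, 54, 55, 56, 57, 58, 59, 60, 61, 62, 63, 64, 65, 66, 67, 68, 69, 70, 71, 72, 73, 74, 75, 76, 77, 78, 79, 80, 81, 82, 83, 84, 85, 86, 87, 88, 89, 90, 91, 92, 93, 94, 95, 96, 97, 98, 99, 100, 101, 102, 103, 104, 105, 106, 107, 108}
Number of generators = φ(109) = 108

Generators of ℤ_109 = {1, 2, 3, 4, 5, 6, 7, 8, 9, 10, 11, 12, 13, 14, 15, 16, 17, 18, 19, 20, 21, 22, 23, 24, 25, 26, 27, 28, 29, 30, 31, 32, 33, 34, 35, 36, 37, 38, 39, 40, 41, 42, 43, 44, 45, 46, 47, 48, 49, 50, 51, 52, 53, 54, 55, 56, 57, 58, 59, 60, 61, 62, 63, 64, 65, 66, 67, 68, 69, 70, 71, 72, 73, 74, 75, 76, 77, 78, 79, 80, 81, 82, 83, 84, 85, 86, 87, 88, 89, 90, 91, 92, 93, 94, 95, 96, 97, 98, 99, 100, 101, 102, 103, 104, 105, 106, 107, 108}


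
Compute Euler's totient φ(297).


Factor n: 297 = 3^3 × 11
φ(n) = n · ∏(1 - 1/p) over distinct primes p | n
φ(297) = 297 · (1 - 1/3) · (1 - 1/11) = 180

φ(297) = 180


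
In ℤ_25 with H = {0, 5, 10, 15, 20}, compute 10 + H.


10 + H = {10 + h (mod 25) : h ∈ H}
10+0=10, 10+5=15, 10+10=20, 10+15=0, 10+20=5
10 + H = {0, 5, 10, 15, 20} = 0 + H

10 + H = {0, 5, 10, 15, 20}


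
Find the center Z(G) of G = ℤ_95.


Z(G) = {g ∈ G | gx = xg for all x ∈ G}
ℤ_95 is abelian, so Z(G) = G

Z(ℤ_95) = ℤ_95


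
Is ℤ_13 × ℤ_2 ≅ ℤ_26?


Comparing ℤ_13 × ℤ_2 and ℤ_26:
gcd(13,2) = 1, so ℤ_13 × ℤ_2 ≅ ℤ_26 (CRT)

Yes, ℤ_13 × ℤ_2 ≅ ℤ_26


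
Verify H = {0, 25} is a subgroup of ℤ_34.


Subgroup test for H = {0, 25} in (ℤ_34, +):
(1) 0 ∈ H? Yes
(2) Closure: for all a,b ∈ H, (a+b) mod 34 ∈ H? No  [counterexample: 25 + 25 = 16 ∉ H]
(3) Inverses: for all a ∈ H, -a mod 34 ∈ H? No

No, H is not a subgroup of ℤ_34


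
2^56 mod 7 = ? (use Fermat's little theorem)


Fermat's little theorem: if p is prime and gcd(a,p)=1, then a^(p-1) ≡ 1 (mod p)
p = 7 is prime, gcd(2,7) = 1
Reduce exponent: 56 mod 6 = 2
So 2^56 ≡ 2^2 (mod 7)
2^2 mod 7 = 4

2^56 ≡ 4 (mod 7)


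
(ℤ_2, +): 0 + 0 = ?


Operation: addition mod 2
0 + 0 = (a + b) mod 2 with a = 0, b = 0

0 + 0 = 0


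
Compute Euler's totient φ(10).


φ(n) = count of k ∈ {1,...,n} with gcd(k,n)=1
Coprimes to 10: {1, 3, 7, 9}
Count: 4

φ(10) = 4


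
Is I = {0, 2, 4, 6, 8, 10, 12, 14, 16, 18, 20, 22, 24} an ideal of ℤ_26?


Check ideal conditions for I = {0, 2, 4, 6, 8, 10, 12, 14, 16, 18, 20, 22, 24} in ℤ_26:
(1) I is an additive subgroup? Yes
(2) For r ∈ ℤ_26 and a ∈ I: r·a ∈ I? Yes

Yes, I is an ideal of ℤ_26


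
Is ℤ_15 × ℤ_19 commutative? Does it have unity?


Direct product ring; commutative with unity (1,1); but (1,0)·(0,1) = (0,0) gives zero divisors, so not an integral domain
Commutative: Yes
Integral domain: No
Has unity: Yes

ℤ_15 × ℤ_19: Commutative=Yes, Unity=Yes


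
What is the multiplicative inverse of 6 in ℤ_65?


Use the extended Euclidean algorithm to write 1 = 6·s + 65·t; then s mod 65 is the inverse.
Euclidean algorithm:
  6 = 0·65 + 6
  65 = 10·6 + 5
  6 = 1·5 + 1
  5 = 5·1 + 0
gcd(6,65) = 1
Back-substitution gives: 6·(11) + 65·(-1) = 1
So 6⁻¹ ≡ 11 ≡ 11 (mod 65)
Check: 6 × 11 = 66 ≡ 1 (mod 65) ✓

6⁻¹ ≡ 11 (mod 65)


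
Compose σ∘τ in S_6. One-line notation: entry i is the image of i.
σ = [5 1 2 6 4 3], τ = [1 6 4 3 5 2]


σ∘τ: apply τ first, then σ
1 →τ 1 →σ 5
2 →τ 6 →σ 3
3 →τ 4 →σ 6
4 →τ 3 →σ 2
5 →τ 5 →σ 4
6 →τ 2 →σ 1

σ∘τ = [5 3 6 2 4 1]


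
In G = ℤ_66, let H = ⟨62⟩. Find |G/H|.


|⟨62⟩| = n / gcd(62, 66) = 66 / 2 = 33
H is normal (ℤ_66 is abelian).
|G/H| = |G| / |H| = 66 / 33 = 2

|G/H| = 2


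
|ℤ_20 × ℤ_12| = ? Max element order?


|ℤ_20 × ℤ_12| = 20 × 12 = 240
Max element order = lcm(20,12) = 60
Cyclic? No (gcd=4)

|ℤ_20×ℤ_12| = 240, max element order = 60


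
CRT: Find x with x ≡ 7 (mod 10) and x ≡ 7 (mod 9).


m₁ = 10, m₂ = 9, gcd = 1, so CRT applies. M = m₁·m₂ = 90
Let M₁ = M/m₁ = 9, M₂ = M/m₂ = 10
Find y₁ ≡ M₁⁻¹ (mod m₁): 9⁻¹ ≡ 9 (mod 10)
Find y₂ ≡ M₂⁻¹ (mod m₂): 10⁻¹ ≡ 1 (mod 9)
x = a₁·M₁·y₁ + a₂·M₂·y₂ = 7·9·9 + 7·10·1 = 637
Reduce mod 90: x ≡ 7
Check: 7 mod 10 = 7 ✓, 7 mod 9 = 7 ✓

x ≡ 7 (mod 90)


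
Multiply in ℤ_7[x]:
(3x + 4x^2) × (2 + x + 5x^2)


Expand and collect like terms; reduce coefficients mod 7:
x^0: 0·2 = 0 ≡ 0 (mod 7)
x^1: 0·1 + 3·2 = 6 ≡ 6 (mod 7)
x^2: 0·5 + 3·1 + 4·2 = 11 ≡ 4 (mod 7)
x^3: 3·5 + 4·1 = 19 ≡ 5 (mod 7)
x^4: 4·5 = 20 ≡ 6 (mod 7)
Result: 6x + 4x^2 + 5x^3 + 6x^4

f · g = 6x + 4x^2 + 5x^3 + 6x^4


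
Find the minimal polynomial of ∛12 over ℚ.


∛12 satisfies x³ - 12 = 0, irreducible over ℚ (no rational root; 12 is not a perfect cube)

Minimal polynomial: x³ - 12


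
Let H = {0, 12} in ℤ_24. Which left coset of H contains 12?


12 + H = {12 + h (mod 24) : h ∈ H}
12+0=12, 12+12=0
12 + H = {0, 12} = 0 + H

12 + H = {0, 12}


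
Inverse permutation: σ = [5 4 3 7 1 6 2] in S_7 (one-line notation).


To find σ⁻¹, swap domain and range:
σ(1) = 5 → σ⁻¹(5) = 1
σ(2) = 4 → σ⁻¹(4) = 2
σ(3) = 3 → σ⁻¹(3) = 3
σ(4) = 7 → σ⁻¹(7) = 4
σ(5) = 1 → σ⁻¹(1) = 5
σ(6) = 6 → σ⁻¹(6) = 6
σ(7) = 2 → σ⁻¹(2) = 7

σ⁻¹ = [5 7 3 2 1 6 4]


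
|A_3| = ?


|A_n| = n!/2 (even permutations)
|A_3| = 3!/2 = 6/2 = 3

|A_3| = 3


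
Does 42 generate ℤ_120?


g generates ℤ_n iff gcd(g, n) = 1
gcd(42, 120) = 6
Since gcd = 6 ≠ 1, ⟨42⟩ has order 20 < 120, so 42 is not a generator.

No, 42 does not generate ℤ_120


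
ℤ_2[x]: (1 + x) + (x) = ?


Add coefficients mod 2:
x^0: 1 + 0 = 1 (mod 2)
x^1: 1 + 1 = 0 (mod 2)
Result: 1

f + g = 1


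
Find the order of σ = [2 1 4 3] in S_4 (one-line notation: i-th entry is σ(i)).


Cycle decomposition: (1 2) (3 4)
Cycle lengths: 2, 2
Order = lcm(2, 2) = 2

ord(σ) = 2


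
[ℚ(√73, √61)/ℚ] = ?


[ℚ(√73,√61):ℚ] = [ℚ(√73,√61):ℚ(√73)]·[ℚ(√73):ℚ] = 2·2 = 4

[ℚ(√73, √61)/ℚ] = 4


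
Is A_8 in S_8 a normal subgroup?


H = A_8 in S_8
A_8 has index 2 in S_8, and every subgroup of index 2 is normal

Yes, normal subgroup


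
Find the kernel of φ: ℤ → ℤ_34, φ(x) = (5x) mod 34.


Kernel = preimage of identity
ker(φ) = {x ∈ ℤ : 5x ≡ 0 (mod 34)}. gcd(5,34) = 1, so 5x ≡ 0 (mod 34) ⟺ x ≡ 0 (mod 34/1 = 34). Hence ker(φ) = 34ℤ

ker(φ) = 34ℤ


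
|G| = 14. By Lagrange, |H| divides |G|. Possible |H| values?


Lagrange's theorem: |H| divides |G|
|G| = 14
Divisors of 14: 1, 2, 7, 14

Possible subgroup orders: {1, 2, 7, 14}


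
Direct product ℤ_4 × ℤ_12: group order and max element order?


|ℤ_4 × ℤ_12| = 4 × 12 = 48
Max element order = lcm(4,12) = 12
Cyclic? No (gcd=4)

|ℤ_4×ℤ_12| = 48, max element order = 12


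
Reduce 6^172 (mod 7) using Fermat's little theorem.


Fermat's little theorem: if p is prime and gcd(a,p)=1, then a^(p-1) ≡ 1 (mod p)
p = 7 is prime, gcd(6,7) = 1
Reduce exponent: 172 mod 6 = 4
So 6^172 ≡ 6^4 (mod 7)
6^4 mod 7 = 1

6^172 ≡ 1 (mod 7)


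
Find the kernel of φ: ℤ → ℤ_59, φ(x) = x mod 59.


Kernel = preimage of identity
ker(φ) = {x ∈ ℤ : x ≡ 0 (mod 59)} = 59ℤ = {0, ±59, ±118, ...}

ker(φ) = 59ℤ


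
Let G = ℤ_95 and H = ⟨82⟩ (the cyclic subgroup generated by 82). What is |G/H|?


|⟨82⟩| = n / gcd(82, 95) = 95 / 1 = 95
H is normal (ℤ_95 is abelian).
|G/H| = |G| / |H| = 95 / 95 = 1

|G/H| = 1


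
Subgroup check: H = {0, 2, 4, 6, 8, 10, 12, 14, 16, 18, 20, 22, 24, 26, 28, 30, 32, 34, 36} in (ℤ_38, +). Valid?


Subgroup test for H = {0, 2, 4, 6, 8, 10, 12, 14, 16, 18, 20, 22, 24, 26, 28, 30, 32, 34, 36} in (ℤ_38, +):
(1) 0 ∈ H? Yes
(2) Closure: for all a,b ∈ H, (a+b) mod 38 ∈ H? Yes
(3) Inverses: for all a ∈ H, -a mod 38 ∈ H? Yes

Yes, H is a subgroup of ℤ_38


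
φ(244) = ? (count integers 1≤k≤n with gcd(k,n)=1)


Factor n: 244 = 2^2 × 61
φ(n) = n · ∏(1 - 1/p) over distinct primes p | n
φ(244) = 244 · (1 - 1/2) · (1 - 1/61) = 120

φ(244) = 120


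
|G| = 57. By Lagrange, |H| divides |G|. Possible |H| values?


Lagrange's theorem: |H| divides |G|
|G| = 57
Divisors of 57: 1, 3, 19, 57

Possible subgroup orders: {1, 3, 19, 57}


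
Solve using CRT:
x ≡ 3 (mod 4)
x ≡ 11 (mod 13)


m₁ = 4, m₂ = 13, gcd = 1, so CRT applies. M = m₁·m₂ = 52
Let M₁ = M/m₁ = 13, M₂ = M/m₂ = 4
Find y₁ ≡ M₁⁻¹ (mod m₁): 13⁻¹ ≡ 1 (mod 4)
Find y₂ ≡ M₂⁻¹ (mod m₂): 4⁻¹ ≡ 10 (mod 13)
x = a₁·M₁·y₁ + a₂·M₂·y₂ = 3·13·1 + 11·4·10 = 479
Reduce mod 52: x ≡ 11
Check: 11 mod 4 = 3 ✓, 11 mod 13 = 11 ✓

x ≡ 11 (mod 52)


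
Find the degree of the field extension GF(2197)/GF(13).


GF(2197) = GF(13^3), so the extension degree is 3

[GF(2197)/GF(13)] = 3


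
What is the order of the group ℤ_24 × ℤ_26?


|A × B| = |A| · |B|
|ℤ_24 × ℤ_26| = 24 × 26 = 624

|ℤ_24 × ℤ_26| = 624


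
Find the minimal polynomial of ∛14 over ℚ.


∛14 satisfies x³ - 14 = 0, irreducible over ℚ (no rational root; 14 is not a perfect cube)

Minimal polynomial: x³ - 14


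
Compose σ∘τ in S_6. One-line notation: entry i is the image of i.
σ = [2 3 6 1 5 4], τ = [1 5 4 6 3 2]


σ∘τ: apply τ first, then σ
1 →τ 1 →σ 2
2 →τ 5 →σ 5
3 →τ 4 →σ 1
4 →τ 6 →σ 4
5 →τ 3 →σ 6
6 →τ 2 →σ 3

σ∘τ = [2 5 1 4 6 3]


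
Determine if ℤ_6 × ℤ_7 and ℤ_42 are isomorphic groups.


Comparing ℤ_6 × ℤ_7 and ℤ_42:
gcd(6,7) = 1, so ℤ_6 × ℤ_7 ≅ ℤ_42 (CRT)

Yes, ℤ_6 × ℤ_7 ≅ ℤ_42


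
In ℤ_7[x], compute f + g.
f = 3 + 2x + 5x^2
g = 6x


Add coefficients mod 7:
x^0: 3 + 0 = 3 (mod 7)
x^1: 2 + 6 = 1 (mod 7)
x^2: 5 + 0 = 5 (mod 7)
Result: 3 + x + 5x^2

f + g = 3 + x + 5x^2


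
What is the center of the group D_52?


Z(G) = {g ∈ G | gx = xg for all x ∈ G}
For even n, Z(D_n) = {e, r^(n/2)}: the 180° rotation r^26 commutes with every reflection and rotation

Z(D_52) = {e, r^26}


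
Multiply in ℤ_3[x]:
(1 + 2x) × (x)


Expand and collect like terms; reduce coefficients mod 3:
x^0: 1·0 = 0 ≡ 0 (mod 3)
x^1: 1·1 + 2·0 = 1 ≡ 1 (mod 3)
x^2: 2·1 = 2 ≡ 2 (mod 3)
Result: x + 2x^2

f · g = x + 2x^2


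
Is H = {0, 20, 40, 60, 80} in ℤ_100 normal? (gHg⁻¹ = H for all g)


H = {0, 20, 40, 60, 80} in ℤ_100
ℤ_100 is abelian; every subgroup of an abelian group is normal

Yes, normal subgroup


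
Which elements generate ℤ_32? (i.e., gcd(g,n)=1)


g generates ℤ_n iff gcd(g,n) = 1
Prime factors of 32: 2
Generators are g ∈ {1,...,31} not divisible by any of these primes.
Generators: {1, 3, 5, 7, 9, 11, 13, 15, 17, 19, 21, 23, 25, 27, 29, 31}
Number of generators = φ(32) = 16

Generators of ℤ_32 = {1, 3, 5, 7, 9, 11, 13, 15, 17, 19, 21, 23, 25, 27, 29, 31}


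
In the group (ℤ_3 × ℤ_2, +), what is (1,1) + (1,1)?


Operation: componentwise addition mod (3, 2)
(1,1) + (1,1) = ((a₁+b₁) mod 3, (a₂+b₂) mod 2) with a = (1,1), b = (1,1)

(1,1) + (1,1) = (2,0)


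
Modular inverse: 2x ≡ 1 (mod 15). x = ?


Use the extended Euclidean algorithm to write 1 = 2·s + 15·t; then s mod 15 is the inverse.
Euclidean algorithm:
  2 = 0·15 + 2
  15 = 7·2 + 1
  2 = 2·1 + 0
gcd(2,15) = 1
Back-substitution gives: 2·(-7) + 15·(1) = 1
So 2⁻¹ ≡ -7 ≡ 8 (mod 15)
Check: 2 × 8 = 16 ≡ 1 (mod 15) ✓

2⁻¹ ≡ 8 (mod 15)


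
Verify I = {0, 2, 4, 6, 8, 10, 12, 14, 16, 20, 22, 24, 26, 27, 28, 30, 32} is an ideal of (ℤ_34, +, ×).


Check ideal conditions for I = {0, 2, 4, 6, 8, 10, 12, 14, 16, 20, 22, 24, 26, 27, 28, 30, 32} in ℤ_34:
(1) I is an additive subgroup? No
(2) For r ∈ ℤ_34 and a ∈ I: r·a ∈ I? No  [counterexample: r=2, a=26, r·a mod 34 = 18 ∉ I]

No, I is not an ideal of ℤ_34


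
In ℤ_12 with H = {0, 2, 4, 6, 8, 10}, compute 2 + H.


2 + H = {2 + h (mod 12) : h ∈ H}
2+0=2, 2+2=4, 2+4=6, 2+6=8, 2+8=10, 2+10=0
2 + H = {0, 2, 4, 6, 8, 10} = 0 + H

2 + H = {0, 2, 4, 6, 8, 10}


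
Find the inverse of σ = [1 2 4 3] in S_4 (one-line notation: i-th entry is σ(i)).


To find σ⁻¹, swap domain and range:
σ(1) = 1 → σ⁻¹(1) = 1
σ(2) = 2 → σ⁻¹(2) = 2
σ(3) = 4 → σ⁻¹(4) = 3
σ(4) = 3 → σ⁻¹(3) = 4

σ⁻¹ = [1 2 4 3]


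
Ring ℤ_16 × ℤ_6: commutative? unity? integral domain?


Direct product ring; commutative with unity (1,1); but (1,0)·(0,1) = (0,0) gives zero divisors, so not an integral domain
Commutative: Yes
Integral domain: No
Has unity: Yes

ℤ_16 × ℤ_6: Commutative=Yes, Unity=Yes


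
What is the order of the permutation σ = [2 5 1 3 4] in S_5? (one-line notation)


Cycle decomposition: (1 2 5 4 3)
Cycle lengths: 5
Order = lcm(5) = 5

ord(σ) = 5


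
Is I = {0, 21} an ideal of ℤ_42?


Check ideal conditions for I = {0, 21} in ℤ_42:
(1) I is an additive subgroup? Yes
(2) For r ∈ ℤ_42 and a ∈ I: r·a ∈ I? Yes

Yes, I is an ideal of ℤ_42


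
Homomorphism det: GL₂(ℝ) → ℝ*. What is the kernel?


Kernel = preimage of identity
ker(det) = {A | det(A) = 1} = SL₂(ℝ)

ker(det) = SL₂(ℝ)


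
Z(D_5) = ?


Z(G) = {g ∈ G | gx = xg for all x ∈ G}
For odd n, Z(D_n) = {e}: no nontrivial rotation commutes with all reflections

Z(D_5) = {e}


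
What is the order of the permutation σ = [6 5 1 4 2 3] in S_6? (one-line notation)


Cycle decomposition: (1 6 3) (2 5)
Cycle lengths: 3, 2
Order = lcm(3, 2) = 6

ord(σ) = 6


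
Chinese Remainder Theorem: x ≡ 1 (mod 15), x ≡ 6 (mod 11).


m₁ = 15, m₂ = 11, gcd = 1, so CRT applies. M = m₁·m₂ = 165
Let M₁ = M/m₁ = 11, M₂ = M/m₂ = 15
Find y₁ ≡ M₁⁻¹ (mod m₁): 11⁻¹ ≡ 11 (mod 15)
Find y₂ ≡ M₂⁻¹ (mod m₂): 15⁻¹ ≡ 3 (mod 11)
x = a₁·M₁·y₁ + a₂·M₂·y₂ = 1·11·11 + 6·15·3 = 391
Reduce mod 165: x ≡ 61
Check: 61 mod 15 = 1 ✓, 61 mod 11 = 6 ✓

x ≡ 61 (mod 165)


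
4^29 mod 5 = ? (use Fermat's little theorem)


Fermat's little theorem: if p is prime and gcd(a,p)=1, then a^(p-1) ≡ 1 (mod p)
p = 5 is prime, gcd(4,5) = 1
Reduce exponent: 29 mod 4 = 1
So 4^29 ≡ 4^1 (mod 5)
4^1 mod 5 = 4

4^29 ≡ 4 (mod 5)


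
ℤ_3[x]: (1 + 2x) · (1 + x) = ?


Expand and collect like terms; reduce coefficients mod 3:
x^0: 1·1 = 1 ≡ 1 (mod 3)
x^1: 1·1 + 2·1 = 3 ≡ 0 (mod 3)
x^2: 2·1 = 2 ≡ 2 (mod 3)
Result: 1 + 2x^2

f · g = 1 + 2x^2


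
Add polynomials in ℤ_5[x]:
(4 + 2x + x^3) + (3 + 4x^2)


Add coefficients mod 5:
x^0: 4 + 3 = 2 (mod 5)
x^1: 2 + 0 = 2 (mod 5)
x^2: 0 + 4 = 4 (mod 5)
x^3: 1 + 0 = 1 (mod 5)
Result: 2 + 2x + 4x^2 + x^3

f + g = 2 + 2x + 4x^2 + x^3


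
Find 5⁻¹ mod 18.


Use the extended Euclidean algorithm to write 1 = 5·s + 18·t; then s mod 18 is the inverse.
Euclidean algorithm:
  5 = 0·18 + 5
  18 = 3·5 + 3
  5 = 1·3 + 2
  3 = 1·2 + 1
  2 = 2·1 + 0
gcd(5,18) = 1
Back-substitution gives: 5·(-7) + 18·(2) = 1
So 5⁻¹ ≡ -7 ≡ 11 (mod 18)
Check: 5 × 11 = 55 ≡ 1 (mod 18) ✓

5⁻¹ ≡ 11 (mod 18)


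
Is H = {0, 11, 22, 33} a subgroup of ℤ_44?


Subgroup test for H = {0, 11, 22, 33} in (ℤ_44, +):
(1) 0 ∈ H? Yes
(2) Closure: for all a,b ∈ H, (a+b) mod 44 ∈ H? Yes
(3) Inverses: for all a ∈ H, -a mod 44 ∈ H? Yes

Yes, H is a subgroup of ℤ_44


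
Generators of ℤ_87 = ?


g generates ℤ_n iff gcd(g,n) = 1
Prime factors of 87: 3, 29
Generators are g ∈ {1,...,86} not divisible by any of these primes.
Generators: {1, 2, 4, 5, 7, 8, 10, 11, 13, 14, 16, 17, 19, 20, 22, 23, 25, 26, 28, 31, 32, 34, 35, 37, 38, 40, 41, 43, 44, 46, 47, 49, 50, 52, 53, 55, 56, 59, 61, 62, 64, 65, 67, 68, 70, 71, 73, 74, 76, 77, 79, 80, 82, 83, 85, 86}
Number of generators = φ(87) = 56

Generators of ℤ_87 = {1, 2, 4, 5, 7, 8, 10, 11, 13, 14, 16, 17, 19, 20, 22, 23, 25, 26, 28, 31, 32, 34, 35, 37, 38, 40, 41, 43, 44, 46, 47, 49, 50, 52, 53, 55, 56, 59, 61, 62, 64, 65, 67, 68, 70, 71, 73, 74, 76, 77, 79, 80, 82, 83, 85, 86}


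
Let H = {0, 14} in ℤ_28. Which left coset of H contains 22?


22 + H = {22 + h (mod 28) : h ∈ H}
22+0=22, 22+14=8
22 + H = {8, 22} = 8 + H

22 + H = {8, 22}


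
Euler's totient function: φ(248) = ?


Factor n: 248 = 2^3 × 31
φ(n) = n · ∏(1 - 1/p) over distinct primes p | n
φ(248) = 248 · (1 - 1/2) · (1 - 1/31) = 120

φ(248) = 120


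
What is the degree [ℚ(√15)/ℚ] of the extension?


√15 has minimal polynomial x² - 15 (irreducible over ℚ since 15 is squarefree)

[ℚ(√15)/ℚ] = 2


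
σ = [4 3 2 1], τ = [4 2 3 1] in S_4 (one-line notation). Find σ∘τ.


σ∘τ: apply τ first, then σ
1 →τ 4 →σ 1
2 →τ 2 →σ 3
3 →τ 3 →σ 2
4 →τ 1 →σ 4

σ∘τ = [1 3 2 4]


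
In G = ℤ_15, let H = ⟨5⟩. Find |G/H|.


|⟨5⟩| = n / gcd(5, 15) = 15 / 5 = 3
H is normal (ℤ_15 is abelian).
|G/H| = |G| / |H| = 15 / 3 = 5

|G/H| = 5


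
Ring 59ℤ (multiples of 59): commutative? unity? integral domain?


59ℤ is a commutative ring under +,× but has no multiplicative identity (1 ∉ 59ℤ); it has no zero divisors, but without unity it is not an integral domain
Commutative: Yes
Integral domain: No
Has unity: No

59ℤ (multiples of 59): Commutative=Yes, Unity=No


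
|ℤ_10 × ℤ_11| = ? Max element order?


|ℤ_10 × ℤ_11| = 10 × 11 = 110
Max element order = lcm(10,11) = 110
Cyclic? Yes (gcd=1)

|ℤ_10×ℤ_11| = 110, max element order = 110


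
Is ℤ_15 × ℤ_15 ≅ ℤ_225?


Comparing ℤ_15 × ℤ_15 and ℤ_225:
gcd(15,15) = 15 ≠ 1. Max element order in ℤ_15×ℤ_15 is lcm(15,15) = 15 < 225, so it has no element of order 225

No, ℤ_15 × ℤ_15 ≇ ℤ_225


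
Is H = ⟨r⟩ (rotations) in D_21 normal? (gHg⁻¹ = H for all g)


H = ⟨r⟩ (rotations) in D_21
The rotation subgroup ⟨r⟩ has index 2 in D_21, so it is normal

Yes, normal subgroup


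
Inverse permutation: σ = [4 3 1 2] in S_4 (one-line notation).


To find σ⁻¹, swap domain and range:
σ(1) = 4 → σ⁻¹(4) = 1
σ(2) = 3 → σ⁻¹(3) = 2
σ(3) = 1 → σ⁻¹(1) = 3
σ(4) = 2 → σ⁻¹(2) = 4

σ⁻¹ = [3 4 2 1]


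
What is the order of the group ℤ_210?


ℤ_n has n elements.

|ℤ_210| = 210


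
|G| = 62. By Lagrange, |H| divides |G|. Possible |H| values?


Lagrange's theorem: |H| divides |G|
|G| = 62
Divisors of 62: 1, 2, 31, 62

Possible subgroup orders: {1, 2, 31, 62}


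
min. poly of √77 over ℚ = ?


√77 satisfies x² - 77 = 0, irreducible over ℚ since 77 is squarefree

Minimal polynomial: x² - 77


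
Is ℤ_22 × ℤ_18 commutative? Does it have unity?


Direct product ring; commutative with unity (1,1); but (1,0)·(0,1) = (0,0) gives zero divisors, so not an integral domain
Commutative: Yes
Integral domain: No
Has unity: Yes

ℤ_22 × ℤ_18: Commutative=Yes, Unity=Yes


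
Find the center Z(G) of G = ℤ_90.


Z(G) = {g ∈ G | gx = xg for all x ∈ G}
ℤ_90 is abelian, so Z(G) = G

Z(ℤ_90) = ℤ_90


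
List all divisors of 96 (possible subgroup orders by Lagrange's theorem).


Lagrange's theorem: |H| divides |G|
|G| = 96
Divisors of 96: 1, 2, 3, 4, 6, 8, 12, 16, 24, 32, 48, 96

Possible subgroup orders: {1, 2, 3, 4, 6, 8, 12, 16, 24, 32, 48, 96}


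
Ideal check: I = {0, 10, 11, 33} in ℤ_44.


Check ideal conditions for I = {0, 10, 11, 33} in ℤ_44:
(1) I is an additive subgroup? No
(2) For r ∈ ℤ_44 and a ∈ I: r·a ∈ I? No  [counterexample: r=2, a=10, r·a mod 44 = 20 ∉ I]

No, I is not an ideal of ℤ_44


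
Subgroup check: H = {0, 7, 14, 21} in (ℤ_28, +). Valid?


Subgroup test for H = {0, 7, 14, 21} in (ℤ_28, +):
(1) 0 ∈ H? Yes
(2) Closure: for all a,b ∈ H, (a+b) mod 28 ∈ H? Yes
(3) Inverses: for all a ∈ H, -a mod 28 ∈ H? Yes

Yes, H is a subgroup of ℤ_28


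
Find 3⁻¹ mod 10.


Use the extended Euclidean algorithm to write 1 = 3·s + 10·t; then s mod 10 is the inverse.
Euclidean algorithm:
  3 = 0·10 + 3
  10 = 3·3 + 1
  3 = 3·1 + 0
gcd(3,10) = 1
Back-substitution gives: 3·(-3) + 10·(1) = 1
So 3⁻¹ ≡ -3 ≡ 7 (mod 10)
Check: 3 × 7 = 21 ≡ 1 (mod 10) ✓

3⁻¹ ≡ 7 (mod 10)


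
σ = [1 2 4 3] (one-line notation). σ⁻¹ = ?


To find σ⁻¹, swap domain and range:
σ(1) = 1 → σ⁻¹(1) = 1
σ(2) = 2 → σ⁻¹(2) = 2
σ(3) = 4 → σ⁻¹(4) = 3
σ(4) = 3 → σ⁻¹(3) = 4

σ⁻¹ = [1 2 4 3]


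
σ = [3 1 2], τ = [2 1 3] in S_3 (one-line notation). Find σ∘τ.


σ∘τ: apply τ first, then σ
1 →τ 2 →σ 1
2 →τ 1 →σ 3
3 →τ 3 →σ 2

σ∘τ = [1 3 2]


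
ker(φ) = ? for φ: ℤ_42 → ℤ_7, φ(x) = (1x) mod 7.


Kernel = preimage of identity
ker(φ) = {x ∈ ℤ_42 : 1x ≡ 0 (mod 7)}. Since 7 | 42, φ is well-defined. The kernel is the cyclic subgroup ⟨7⟩ of ℤ_42 (order 6), i.e. {0, 7, 14, 21, 28, 35}

ker(φ) = {0, 7, 14, 21, 28, 35}


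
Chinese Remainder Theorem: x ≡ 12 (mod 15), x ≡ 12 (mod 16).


m₁ = 15, m₂ = 16, gcd = 1, so CRT applies. M = m₁·m₂ = 240
Let M₁ = M/m₁ = 16, M₂ = M/m₂ = 15
Find y₁ ≡ M₁⁻¹ (mod m₁): 16⁻¹ ≡ 1 (mod 15)
Find y₂ ≡ M₂⁻¹ (mod m₂): 15⁻¹ ≡ 15 (mod 16)
x = a₁·M₁·y₁ + a₂·M₂·y₂ = 12·16·1 + 12·15·15 = 2892
Reduce mod 240: x ≡ 12
Check: 12 mod 15 = 12 ✓, 12 mod 16 = 12 ✓

x ≡ 12 (mod 240)


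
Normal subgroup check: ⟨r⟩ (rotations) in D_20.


H = ⟨r⟩ (rotations) in D_20
The rotation subgroup ⟨r⟩ has index 2 in D_20, so it is normal

Yes, normal subgroup
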